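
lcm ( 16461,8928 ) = 526752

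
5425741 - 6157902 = -732161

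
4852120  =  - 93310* ( - 52 )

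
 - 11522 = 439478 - 451000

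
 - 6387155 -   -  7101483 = 714328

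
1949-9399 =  - 7450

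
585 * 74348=43493580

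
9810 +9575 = 19385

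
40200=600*67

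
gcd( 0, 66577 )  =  66577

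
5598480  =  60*93308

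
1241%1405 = 1241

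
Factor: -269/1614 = - 1/6 = - 2^( - 1)*3^( -1 )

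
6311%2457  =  1397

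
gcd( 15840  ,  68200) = 440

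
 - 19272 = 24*( - 803)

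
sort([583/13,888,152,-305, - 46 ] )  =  [ -305, - 46,583/13,152,888]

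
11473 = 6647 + 4826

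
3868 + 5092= 8960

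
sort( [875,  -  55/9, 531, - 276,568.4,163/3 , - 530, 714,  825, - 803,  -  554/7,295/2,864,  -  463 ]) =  [ - 803,-530, -463, - 276, - 554/7,-55/9 , 163/3, 295/2,  531,568.4, 714,  825, 864,875]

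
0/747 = 0 = 0.00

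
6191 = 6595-404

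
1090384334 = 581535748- -508848586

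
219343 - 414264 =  -194921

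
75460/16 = 18865/4 = 4716.25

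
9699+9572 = 19271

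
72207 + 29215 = 101422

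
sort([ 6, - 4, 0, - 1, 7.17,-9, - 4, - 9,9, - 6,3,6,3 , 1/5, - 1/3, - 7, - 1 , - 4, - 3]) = [ - 9, - 9 , - 7,-6,-4, - 4, - 4, - 3,-1, - 1, - 1/3, 0,1/5,3,3 , 6,6, 7.17,9 ] 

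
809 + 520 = 1329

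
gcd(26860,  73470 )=790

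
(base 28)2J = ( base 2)1001011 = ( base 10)75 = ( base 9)83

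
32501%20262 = 12239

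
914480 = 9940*92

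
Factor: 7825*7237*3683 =5^2 * 29^1 * 127^1*313^1*7237^1 = 208566540575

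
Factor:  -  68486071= -359^1 * 190769^1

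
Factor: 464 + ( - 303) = 7^1*23^1 = 161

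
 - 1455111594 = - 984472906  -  470638688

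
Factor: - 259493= - 13^1*19961^1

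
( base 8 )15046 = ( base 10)6694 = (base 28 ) 8f2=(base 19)IA6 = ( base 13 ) 307c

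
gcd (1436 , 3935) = 1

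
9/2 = 4 + 1/2 =4.50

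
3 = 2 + 1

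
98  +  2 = 100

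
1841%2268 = 1841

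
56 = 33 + 23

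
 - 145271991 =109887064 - 255159055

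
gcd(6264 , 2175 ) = 87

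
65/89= 65/89 = 0.73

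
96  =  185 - 89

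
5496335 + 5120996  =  10617331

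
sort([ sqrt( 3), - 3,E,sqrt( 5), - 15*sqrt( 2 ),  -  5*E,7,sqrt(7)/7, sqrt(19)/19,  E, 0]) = [ - 15*sqrt( 2),  -  5*E, - 3,0 , sqrt ( 19) /19,sqrt( 7)/7,  sqrt(3),sqrt( 5),E,E,7 ]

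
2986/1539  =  2986/1539 = 1.94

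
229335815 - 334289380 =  - 104953565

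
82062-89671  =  -7609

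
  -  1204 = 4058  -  5262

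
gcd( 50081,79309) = 1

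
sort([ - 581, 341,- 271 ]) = [ - 581, - 271,341 ]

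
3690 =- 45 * ( - 82 ) 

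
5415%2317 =781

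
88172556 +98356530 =186529086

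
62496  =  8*7812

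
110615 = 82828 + 27787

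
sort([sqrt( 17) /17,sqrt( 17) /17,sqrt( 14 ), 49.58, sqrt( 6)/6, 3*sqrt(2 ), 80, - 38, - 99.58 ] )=[ - 99.58, - 38,sqrt( 17 ) /17,  sqrt ( 17)/17,sqrt( 6)/6, sqrt(14), 3*sqrt( 2), 49.58, 80]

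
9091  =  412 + 8679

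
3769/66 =3769/66= 57.11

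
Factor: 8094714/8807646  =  53^( - 1 )*27697^( - 1)*1349119^1 = 1349119/1467941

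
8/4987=8/4987 = 0.00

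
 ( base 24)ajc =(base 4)1201110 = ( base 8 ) 14124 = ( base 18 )1140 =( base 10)6228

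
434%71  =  8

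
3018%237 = 174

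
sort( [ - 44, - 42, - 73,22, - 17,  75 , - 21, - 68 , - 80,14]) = [ - 80 ,-73, - 68 , - 44, - 42, - 21, - 17, 14,22,75]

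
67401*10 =674010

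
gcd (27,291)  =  3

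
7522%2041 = 1399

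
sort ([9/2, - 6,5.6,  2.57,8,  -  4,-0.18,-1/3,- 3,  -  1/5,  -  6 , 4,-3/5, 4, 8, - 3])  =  [-6, - 6 ,-4, - 3, - 3, - 3/5,-1/3, - 1/5, - 0.18,2.57,4, 4, 9/2, 5.6, 8, 8]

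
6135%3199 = 2936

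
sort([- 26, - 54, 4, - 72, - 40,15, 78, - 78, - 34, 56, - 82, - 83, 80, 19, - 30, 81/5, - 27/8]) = [ - 83 , - 82, - 78, - 72, - 54, - 40,-34, - 30, - 26, - 27/8,4, 15, 81/5,19, 56, 78,80]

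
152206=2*76103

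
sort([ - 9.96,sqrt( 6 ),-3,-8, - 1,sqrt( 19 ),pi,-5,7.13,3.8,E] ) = [ - 9.96 ,  -  8, - 5, - 3, - 1, sqrt( 6), E, pi , 3.8, sqrt( 19 ),7.13 ] 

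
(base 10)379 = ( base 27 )e1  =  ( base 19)10I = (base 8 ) 573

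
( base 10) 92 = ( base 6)232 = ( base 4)1130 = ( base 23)40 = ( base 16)5c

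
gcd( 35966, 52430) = 98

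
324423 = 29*11187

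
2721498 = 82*33189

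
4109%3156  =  953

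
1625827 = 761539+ 864288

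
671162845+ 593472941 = 1264635786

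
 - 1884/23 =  - 82 + 2/23 = -81.91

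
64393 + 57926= 122319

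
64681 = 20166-  -  44515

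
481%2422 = 481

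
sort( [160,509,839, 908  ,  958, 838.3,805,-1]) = [ - 1, 160, 509 , 805, 838.3, 839,908, 958]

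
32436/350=92 + 118/175 = 92.67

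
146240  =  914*160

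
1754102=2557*686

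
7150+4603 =11753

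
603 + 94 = 697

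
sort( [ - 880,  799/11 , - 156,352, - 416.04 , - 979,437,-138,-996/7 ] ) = [ - 979,-880,- 416.04, - 156 , - 996/7, - 138, 799/11,352,437 ]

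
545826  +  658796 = 1204622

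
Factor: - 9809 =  - 17^1*577^1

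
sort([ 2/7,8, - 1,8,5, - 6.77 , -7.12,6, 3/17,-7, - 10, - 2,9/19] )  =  [ - 10,-7.12, - 7, - 6.77, - 2, - 1, 3/17, 2/7,9/19,5 , 6,8, 8]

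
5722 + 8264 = 13986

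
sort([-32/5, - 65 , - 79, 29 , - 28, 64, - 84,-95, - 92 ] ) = [ - 95, - 92,-84, - 79, - 65,-28, - 32/5, 29, 64] 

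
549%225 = 99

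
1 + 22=23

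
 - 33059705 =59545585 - 92605290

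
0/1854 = 0 = 0.00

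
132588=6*22098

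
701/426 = 1 + 275/426 = 1.65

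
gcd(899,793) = 1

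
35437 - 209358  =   - 173921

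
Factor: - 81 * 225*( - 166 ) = 3025350  =  2^1*3^6* 5^2 * 83^1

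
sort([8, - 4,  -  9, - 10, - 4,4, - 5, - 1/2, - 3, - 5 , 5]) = [ - 10,-9,-5  ,  -  5, - 4, - 4, - 3, - 1/2,4,5,8]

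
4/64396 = 1/16099 = 0.00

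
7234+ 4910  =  12144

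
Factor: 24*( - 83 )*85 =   -  2^3*3^1*5^1*17^1*83^1 = - 169320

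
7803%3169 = 1465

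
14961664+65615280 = 80576944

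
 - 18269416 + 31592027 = 13322611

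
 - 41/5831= -41/5831 = - 0.01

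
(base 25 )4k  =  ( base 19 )66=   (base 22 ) 5a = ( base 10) 120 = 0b1111000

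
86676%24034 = 14574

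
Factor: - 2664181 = - 13^1*223^1*919^1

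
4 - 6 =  - 2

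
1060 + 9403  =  10463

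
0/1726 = 0 = 0.00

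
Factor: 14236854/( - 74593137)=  - 2^1*17^1*29^1*4801^( - 1) * 4813^1 * 5179^( - 1) = - 4745618/24864379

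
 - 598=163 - 761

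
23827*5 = 119135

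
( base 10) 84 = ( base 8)124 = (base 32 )2K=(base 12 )70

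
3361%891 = 688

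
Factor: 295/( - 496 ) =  - 2^(  -  4 )*5^1*31^(  -  1)*59^1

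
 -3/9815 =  - 3/9815 = - 0.00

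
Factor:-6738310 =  - 2^1*5^1 * 23^1*29297^1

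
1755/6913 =1755/6913= 0.25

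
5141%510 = 41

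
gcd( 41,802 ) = 1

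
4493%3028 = 1465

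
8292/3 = 2764 = 2764.00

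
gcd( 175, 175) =175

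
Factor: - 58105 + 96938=38833 = 38833^1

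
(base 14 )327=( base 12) 43b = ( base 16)26F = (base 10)623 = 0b1001101111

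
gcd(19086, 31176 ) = 6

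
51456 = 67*768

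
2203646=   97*22718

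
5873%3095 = 2778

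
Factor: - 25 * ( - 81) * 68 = 2^2*3^4*5^2*17^1 = 137700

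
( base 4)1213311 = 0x19F5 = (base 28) 8d9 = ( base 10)6645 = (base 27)933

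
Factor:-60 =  - 2^2* 3^1 * 5^1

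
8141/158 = 8141/158 = 51.53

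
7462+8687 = 16149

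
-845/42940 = - 1+ 8419/8588   =  - 0.02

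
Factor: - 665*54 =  - 35910 = - 2^1*3^3*5^1*7^1*19^1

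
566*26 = 14716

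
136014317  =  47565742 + 88448575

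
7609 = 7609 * 1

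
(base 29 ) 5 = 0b101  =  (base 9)5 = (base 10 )5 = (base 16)5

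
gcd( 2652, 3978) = 1326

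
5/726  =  5/726 = 0.01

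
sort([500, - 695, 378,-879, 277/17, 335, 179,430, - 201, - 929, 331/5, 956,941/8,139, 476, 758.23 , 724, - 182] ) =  [ -929, - 879, - 695, - 201, - 182,  277/17, 331/5, 941/8, 139 , 179, 335, 378, 430, 476, 500, 724, 758.23, 956 ]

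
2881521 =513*5617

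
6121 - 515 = 5606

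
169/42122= 169/42122=0.00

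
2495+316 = 2811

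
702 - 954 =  - 252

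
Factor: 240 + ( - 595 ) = -5^1*71^1=- 355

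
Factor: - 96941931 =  - 3^1*1429^1*22613^1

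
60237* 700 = 42165900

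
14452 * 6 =86712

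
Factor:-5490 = -2^1*3^2*5^1*61^1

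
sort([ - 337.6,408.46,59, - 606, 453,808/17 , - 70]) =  [ - 606, - 337.6, - 70, 808/17,59,408.46,453] 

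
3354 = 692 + 2662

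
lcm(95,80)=1520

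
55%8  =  7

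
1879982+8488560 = 10368542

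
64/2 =32 = 32.00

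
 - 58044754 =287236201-345280955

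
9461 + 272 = 9733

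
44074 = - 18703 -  - 62777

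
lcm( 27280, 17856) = 982080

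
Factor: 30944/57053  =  2^5*59^(- 1)= 32/59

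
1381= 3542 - 2161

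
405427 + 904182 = 1309609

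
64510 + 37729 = 102239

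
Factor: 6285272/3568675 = 2^3*5^( - 2)*7^1*11^( - 1)*19^(-1)*683^( - 1)  *  112237^1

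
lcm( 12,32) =96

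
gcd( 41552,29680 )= 5936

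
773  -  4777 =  - 4004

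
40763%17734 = 5295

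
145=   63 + 82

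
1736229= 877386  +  858843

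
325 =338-13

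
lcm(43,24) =1032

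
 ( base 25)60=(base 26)5K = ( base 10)150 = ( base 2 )10010110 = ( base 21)73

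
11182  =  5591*2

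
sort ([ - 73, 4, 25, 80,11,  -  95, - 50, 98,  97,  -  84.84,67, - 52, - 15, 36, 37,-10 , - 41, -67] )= [-95, - 84.84,-73, - 67 , - 52, - 50, - 41, - 15,  -  10, 4,11 , 25, 36, 37,67, 80, 97, 98 ]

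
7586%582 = 20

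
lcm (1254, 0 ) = 0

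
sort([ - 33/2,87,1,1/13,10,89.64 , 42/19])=[  -  33/2,1/13,1 , 42/19,10, 87,89.64]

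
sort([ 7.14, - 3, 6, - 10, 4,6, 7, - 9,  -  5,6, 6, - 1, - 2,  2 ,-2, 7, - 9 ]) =[- 10, - 9 , - 9, - 5, - 3, - 2, - 2, - 1, 2,4 , 6, 6, 6, 6 , 7, 7 , 7.14]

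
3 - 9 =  -6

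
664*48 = 31872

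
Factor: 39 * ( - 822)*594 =- 2^2*3^5*11^1 * 13^1*137^1=   -19042452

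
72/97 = 72/97 = 0.74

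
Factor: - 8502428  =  -2^2*11^3*1597^1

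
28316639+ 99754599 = 128071238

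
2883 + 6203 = 9086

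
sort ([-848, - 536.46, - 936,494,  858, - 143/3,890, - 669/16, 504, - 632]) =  [ - 936, - 848,- 632, - 536.46,-143/3, - 669/16,494, 504 , 858, 890]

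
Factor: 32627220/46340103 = 2^2*5^1*543787^1*15446701^(-1)  =  10875740/15446701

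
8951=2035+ 6916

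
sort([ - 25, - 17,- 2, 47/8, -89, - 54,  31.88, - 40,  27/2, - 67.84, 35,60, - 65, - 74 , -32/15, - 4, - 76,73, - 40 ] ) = [ - 89, - 76, - 74, - 67.84, - 65,-54, - 40, - 40, - 25,-17 , - 4,-32/15, - 2,47/8, 27/2,  31.88,  35,60 , 73]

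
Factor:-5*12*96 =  - 5760 = -2^7*3^2  *5^1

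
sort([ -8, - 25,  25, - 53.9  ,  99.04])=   [ - 53.9, - 25, - 8, 25,99.04]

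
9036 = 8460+576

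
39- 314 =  - 275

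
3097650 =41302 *75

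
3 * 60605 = 181815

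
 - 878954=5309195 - 6188149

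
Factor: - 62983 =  - 62983^1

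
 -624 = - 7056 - - 6432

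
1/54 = 1/54 = 0.02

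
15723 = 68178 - 52455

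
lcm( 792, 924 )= 5544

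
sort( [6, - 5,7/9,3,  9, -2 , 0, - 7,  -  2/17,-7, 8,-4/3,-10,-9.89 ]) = [ - 10 ,  -  9.89, - 7, - 7,  -  5, - 2,  -  4/3,-2/17,  0,7/9,3, 6,  8,9]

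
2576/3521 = 368/503 = 0.73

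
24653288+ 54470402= 79123690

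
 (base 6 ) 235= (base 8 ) 137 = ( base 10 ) 95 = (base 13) 74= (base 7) 164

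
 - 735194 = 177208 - 912402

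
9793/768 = 9793/768 = 12.75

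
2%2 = 0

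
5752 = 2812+2940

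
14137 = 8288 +5849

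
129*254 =32766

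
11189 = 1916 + 9273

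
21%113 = 21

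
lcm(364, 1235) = 34580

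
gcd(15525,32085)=1035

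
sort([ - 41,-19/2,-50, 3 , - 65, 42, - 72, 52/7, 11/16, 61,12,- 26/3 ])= [-72, - 65, - 50 , -41, - 19/2,-26/3,  11/16, 3, 52/7, 12, 42, 61 ]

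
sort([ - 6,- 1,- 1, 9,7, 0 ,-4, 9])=[ - 6, - 4,-1 , - 1,0,7, 9,  9 ]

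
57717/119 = 57717/119 = 485.02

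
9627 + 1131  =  10758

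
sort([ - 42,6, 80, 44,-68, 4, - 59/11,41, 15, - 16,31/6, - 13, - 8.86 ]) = [ - 68,-42,-16,  -  13, - 8.86, - 59/11, 4, 31/6, 6,15,41 , 44, 80]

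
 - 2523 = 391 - 2914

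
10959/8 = 1369 + 7/8 = 1369.88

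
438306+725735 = 1164041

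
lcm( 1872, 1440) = 18720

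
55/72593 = 55/72593 =0.00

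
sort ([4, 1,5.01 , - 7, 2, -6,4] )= [ - 7, - 6, 1, 2,4,4,5.01]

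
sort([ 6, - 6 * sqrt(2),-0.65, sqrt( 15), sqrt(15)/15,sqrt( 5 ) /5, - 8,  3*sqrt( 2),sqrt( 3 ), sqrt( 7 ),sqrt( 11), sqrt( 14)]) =[-6*sqrt(2) , - 8, - 0.65, sqrt (15 )/15,sqrt( 5) /5,sqrt(  3 ),sqrt ( 7 ), sqrt( 11 ), sqrt (14 ), sqrt( 15 ), 3 * sqrt( 2), 6 ]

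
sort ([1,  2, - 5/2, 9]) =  [-5/2,1,2,9 ] 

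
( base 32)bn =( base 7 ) 1044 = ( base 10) 375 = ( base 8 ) 567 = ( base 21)HI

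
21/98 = 3/14 = 0.21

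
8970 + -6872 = 2098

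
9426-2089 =7337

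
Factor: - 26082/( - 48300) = 27/50 = 2^ ( - 1)*3^3*5^( - 2) 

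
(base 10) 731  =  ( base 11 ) 605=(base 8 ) 1333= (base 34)LH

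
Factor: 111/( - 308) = - 2^( - 2)*3^1*7^( - 1 ) * 11^( - 1 )*37^1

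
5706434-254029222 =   -  248322788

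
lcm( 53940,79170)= 4908540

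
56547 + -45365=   11182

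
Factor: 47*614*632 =2^4*47^1*79^1*307^1  =  18238256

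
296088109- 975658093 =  - 679569984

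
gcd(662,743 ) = 1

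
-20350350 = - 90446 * 225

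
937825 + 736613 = 1674438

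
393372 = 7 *56196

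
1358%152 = 142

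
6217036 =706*8806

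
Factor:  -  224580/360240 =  - 197/316= - 2^( - 2 )*79^( - 1 )*197^1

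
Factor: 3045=3^1*5^1*7^1*29^1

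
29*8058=233682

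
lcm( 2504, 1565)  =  12520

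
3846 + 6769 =10615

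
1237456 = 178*6952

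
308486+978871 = 1287357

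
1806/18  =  100 + 1/3 = 100.33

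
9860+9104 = 18964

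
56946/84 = 9491/14 = 677.93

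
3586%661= 281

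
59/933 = 59/933=0.06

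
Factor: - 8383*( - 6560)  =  54992480 = 2^5*5^1*41^1*83^1*101^1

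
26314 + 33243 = 59557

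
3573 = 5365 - 1792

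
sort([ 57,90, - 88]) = [ - 88,57,  90]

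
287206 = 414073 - 126867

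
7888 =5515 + 2373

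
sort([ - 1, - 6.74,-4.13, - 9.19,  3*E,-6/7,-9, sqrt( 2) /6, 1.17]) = [ - 9.19,-9,- 6.74, - 4.13,-1, - 6/7 , sqrt( 2)/6,  1.17, 3*E ]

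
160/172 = 40/43 = 0.93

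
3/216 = 1/72 =0.01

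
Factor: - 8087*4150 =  - 33561050 = - 2^1*5^2*83^1*8087^1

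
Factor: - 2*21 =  - 42 = - 2^1*3^1*7^1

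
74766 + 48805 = 123571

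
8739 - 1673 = 7066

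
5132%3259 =1873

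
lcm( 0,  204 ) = 0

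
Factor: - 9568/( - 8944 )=46/43= 2^1 * 23^1 * 43^( - 1)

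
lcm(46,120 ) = 2760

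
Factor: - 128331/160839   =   - 679/851 = - 7^1*23^( - 1 )*37^( - 1)*97^1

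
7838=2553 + 5285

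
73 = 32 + 41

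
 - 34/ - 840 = 17/420  =  0.04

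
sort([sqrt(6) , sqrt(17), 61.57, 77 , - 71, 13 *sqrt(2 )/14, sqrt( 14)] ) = [ - 71,13 * sqrt(2)/14,sqrt( 6 ),sqrt(14), sqrt( 17 ),61.57, 77 ]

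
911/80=911/80  =  11.39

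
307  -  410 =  - 103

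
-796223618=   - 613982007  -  182241611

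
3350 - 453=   2897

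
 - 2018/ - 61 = 33 + 5/61  =  33.08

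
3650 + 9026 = 12676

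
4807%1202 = 1201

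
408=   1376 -968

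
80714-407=80307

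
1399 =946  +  453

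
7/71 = 7/71 = 0.10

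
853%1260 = 853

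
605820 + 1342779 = 1948599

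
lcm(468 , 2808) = 2808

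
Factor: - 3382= - 2^1* 19^1*89^1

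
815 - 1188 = - 373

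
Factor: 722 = 2^1*19^2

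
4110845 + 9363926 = 13474771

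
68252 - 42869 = 25383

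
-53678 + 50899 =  - 2779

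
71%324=71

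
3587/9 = 398 + 5/9 =398.56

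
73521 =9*8169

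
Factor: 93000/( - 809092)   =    -  2^1 * 3^1*5^3 * 31^1 * 67^(-1 )*3019^( - 1)  =  - 23250/202273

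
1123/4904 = 1123/4904= 0.23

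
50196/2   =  25098 = 25098.00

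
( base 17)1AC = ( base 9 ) 573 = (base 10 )471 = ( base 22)L9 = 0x1d7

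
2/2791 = 2/2791 = 0.00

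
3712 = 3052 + 660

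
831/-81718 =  - 831/81718= - 0.01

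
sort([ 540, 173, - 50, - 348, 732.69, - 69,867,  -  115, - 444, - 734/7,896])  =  [-444, - 348, - 115, - 734/7 , - 69, - 50, 173,540,732.69, 867,896]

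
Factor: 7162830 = 2^1 * 3^4 * 5^1 * 37^1*239^1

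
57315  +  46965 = 104280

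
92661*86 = 7968846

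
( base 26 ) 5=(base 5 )10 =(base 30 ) 5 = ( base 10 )5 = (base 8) 5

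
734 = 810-76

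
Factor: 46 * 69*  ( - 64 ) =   -  203136 = - 2^7*3^1*23^2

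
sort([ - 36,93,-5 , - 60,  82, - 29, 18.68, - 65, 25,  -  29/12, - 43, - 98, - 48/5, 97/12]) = [  -  98, - 65, - 60, - 43,-36, - 29,-48/5, - 5, - 29/12, 97/12, 18.68, 25 , 82, 93 ] 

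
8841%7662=1179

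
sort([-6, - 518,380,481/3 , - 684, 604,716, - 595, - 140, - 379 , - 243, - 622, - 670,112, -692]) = [ - 692,-684, - 670, - 622,  -  595,-518, - 379,-243, - 140, - 6, 112, 481/3  ,  380,604,716] 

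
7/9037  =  1/1291 = 0.00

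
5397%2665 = 67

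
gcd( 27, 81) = 27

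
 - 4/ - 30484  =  1/7621 = 0.00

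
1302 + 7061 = 8363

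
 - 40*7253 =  - 290120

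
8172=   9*908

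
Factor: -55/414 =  - 2^(  -  1)*3^(-2 )*5^1*11^1*23^( - 1)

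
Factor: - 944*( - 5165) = 2^4*5^1 * 59^1*1033^1 = 4875760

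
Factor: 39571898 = 2^1*19785949^1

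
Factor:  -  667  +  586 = - 3^4=-81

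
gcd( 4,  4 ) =4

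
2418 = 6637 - 4219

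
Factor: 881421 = 3^1*229^1*1283^1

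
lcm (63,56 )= 504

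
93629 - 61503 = 32126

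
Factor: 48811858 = 2^1*773^1*31573^1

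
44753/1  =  44753 = 44753.00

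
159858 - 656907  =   - 497049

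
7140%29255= 7140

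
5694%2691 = 312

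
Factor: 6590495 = 5^1*1318099^1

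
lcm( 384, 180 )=5760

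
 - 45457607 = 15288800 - 60746407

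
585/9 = 65 = 65.00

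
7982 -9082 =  - 1100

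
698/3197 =698/3197= 0.22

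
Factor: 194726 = 2^1*7^2*1987^1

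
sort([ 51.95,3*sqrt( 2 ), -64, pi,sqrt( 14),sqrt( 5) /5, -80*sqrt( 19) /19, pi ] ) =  [ - 64, - 80*sqrt( 19)/19,sqrt( 5)/5, pi, pi,sqrt( 14), 3 * sqrt( 2 ), 51.95]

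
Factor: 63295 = 5^1* 12659^1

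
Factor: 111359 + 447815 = 559174= 2^1*7^1*11^1*3631^1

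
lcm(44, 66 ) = 132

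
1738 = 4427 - 2689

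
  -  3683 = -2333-1350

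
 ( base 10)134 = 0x86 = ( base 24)5e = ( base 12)B2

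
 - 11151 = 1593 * ( - 7)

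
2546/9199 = 2546/9199 = 0.28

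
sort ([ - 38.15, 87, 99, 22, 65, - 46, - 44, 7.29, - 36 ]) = [ - 46,-44, - 38.15, - 36,  7.29, 22,65,87,99 ] 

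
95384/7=95384/7 = 13626.29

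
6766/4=1691 + 1/2 = 1691.50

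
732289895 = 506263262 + 226026633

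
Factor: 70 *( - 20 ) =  - 2^3* 5^2*7^1 = - 1400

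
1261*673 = 848653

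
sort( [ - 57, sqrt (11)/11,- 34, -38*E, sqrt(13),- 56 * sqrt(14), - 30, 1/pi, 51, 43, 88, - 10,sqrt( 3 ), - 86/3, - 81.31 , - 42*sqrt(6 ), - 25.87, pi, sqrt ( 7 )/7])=[ - 56*sqrt( 14 )  , - 38*E, - 42*sqrt( 6), - 81.31, - 57,- 34, - 30 ,-86/3, - 25.87, - 10, sqrt( 11)/11, 1/pi, sqrt(7 ) /7  ,  sqrt(3 ),pi, sqrt(13), 43, 51,  88]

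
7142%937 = 583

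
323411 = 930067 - 606656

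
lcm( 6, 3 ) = 6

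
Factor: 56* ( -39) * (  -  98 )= 214032 =2^4*3^1*7^3*13^1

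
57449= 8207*7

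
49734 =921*54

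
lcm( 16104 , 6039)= 48312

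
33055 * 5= 165275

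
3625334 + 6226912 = 9852246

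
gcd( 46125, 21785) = 5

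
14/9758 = 1/697 = 0.00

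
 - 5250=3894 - 9144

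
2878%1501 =1377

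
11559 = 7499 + 4060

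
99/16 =6 + 3/16 = 6.19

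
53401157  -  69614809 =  - 16213652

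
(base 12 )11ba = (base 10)2014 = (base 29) 2BD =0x7de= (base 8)3736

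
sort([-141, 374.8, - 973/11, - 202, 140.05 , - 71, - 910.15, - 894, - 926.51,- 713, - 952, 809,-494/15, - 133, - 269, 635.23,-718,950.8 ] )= [ - 952 , - 926.51, - 910.15,- 894, - 718, - 713, - 269 , - 202,-141  , - 133,-973/11, - 71,  -  494/15, 140.05, 374.8, 635.23, 809 , 950.8] 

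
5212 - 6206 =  - 994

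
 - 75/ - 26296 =75/26296 =0.00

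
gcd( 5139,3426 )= 1713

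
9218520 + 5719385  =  14937905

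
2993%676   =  289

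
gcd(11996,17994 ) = 5998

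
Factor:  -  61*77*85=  -5^1*7^1*11^1*17^1*61^1 = - 399245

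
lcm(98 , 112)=784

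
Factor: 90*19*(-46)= - 78660 = - 2^2*3^2*5^1 * 19^1*23^1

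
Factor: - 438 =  - 2^1*3^1*73^1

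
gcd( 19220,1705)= 155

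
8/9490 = 4/4745 = 0.00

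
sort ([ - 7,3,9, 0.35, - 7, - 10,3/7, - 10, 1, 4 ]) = [ - 10, - 10, - 7, - 7,  0.35,3/7, 1, 3,4, 9 ]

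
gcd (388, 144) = 4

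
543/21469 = 543/21469 = 0.03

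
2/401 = 2/401   =  0.00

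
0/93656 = 0 = 0.00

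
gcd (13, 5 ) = 1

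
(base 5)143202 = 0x17A4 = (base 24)AC4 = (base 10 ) 6052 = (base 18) 10C4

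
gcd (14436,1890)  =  18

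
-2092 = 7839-9931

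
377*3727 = 1405079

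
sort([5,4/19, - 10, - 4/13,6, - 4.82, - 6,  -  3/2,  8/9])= [ - 10, - 6, - 4.82, -3/2, - 4/13, 4/19,8/9, 5,6] 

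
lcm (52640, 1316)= 52640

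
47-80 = - 33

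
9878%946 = 418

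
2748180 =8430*326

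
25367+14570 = 39937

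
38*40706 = 1546828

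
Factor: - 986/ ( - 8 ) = 493/4 = 2^( - 2 )*17^1*29^1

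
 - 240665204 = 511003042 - 751668246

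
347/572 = 347/572 = 0.61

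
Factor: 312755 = 5^1* 71^1 * 881^1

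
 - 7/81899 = - 1+ 81892/81899= -0.00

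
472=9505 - 9033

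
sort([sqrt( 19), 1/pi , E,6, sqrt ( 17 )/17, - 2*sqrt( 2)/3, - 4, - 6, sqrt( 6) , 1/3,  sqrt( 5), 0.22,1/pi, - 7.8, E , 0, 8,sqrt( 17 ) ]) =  [ - 7.8,-6, - 4, - 2 *sqrt( 2) /3,0, 0.22, sqrt ( 17)/17,1/pi,1/pi,1/3, sqrt(5), sqrt( 6),E,  E, sqrt( 17) , sqrt( 19),  6, 8]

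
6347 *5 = 31735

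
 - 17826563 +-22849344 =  - 40675907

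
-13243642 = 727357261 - 740600903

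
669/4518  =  223/1506=0.15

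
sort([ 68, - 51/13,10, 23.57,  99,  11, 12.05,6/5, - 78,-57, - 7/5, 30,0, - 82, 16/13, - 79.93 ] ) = [ - 82, - 79.93, - 78,  -  57, - 51/13, - 7/5, 0, 6/5, 16/13, 10,11, 12.05, 23.57,30,68,99] 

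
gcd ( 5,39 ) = 1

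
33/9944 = 3/904  =  0.00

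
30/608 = 15/304 = 0.05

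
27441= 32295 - 4854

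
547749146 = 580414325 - 32665179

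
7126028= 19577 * 364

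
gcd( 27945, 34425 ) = 405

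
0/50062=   0 = 0.00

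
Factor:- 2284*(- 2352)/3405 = 2^6 * 5^(-1 )*7^2*227^(  -  1)*571^1 =1790656/1135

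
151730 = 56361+95369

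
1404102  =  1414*993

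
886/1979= 886/1979 =0.45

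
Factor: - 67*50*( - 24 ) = 2^4*3^1*5^2*67^1 = 80400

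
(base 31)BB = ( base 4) 11200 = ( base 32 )b0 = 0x160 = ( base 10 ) 352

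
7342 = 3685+3657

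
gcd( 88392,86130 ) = 174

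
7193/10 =7193/10 = 719.30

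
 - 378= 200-578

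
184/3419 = 184/3419 = 0.05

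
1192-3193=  - 2001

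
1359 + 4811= 6170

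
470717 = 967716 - 496999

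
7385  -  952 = 6433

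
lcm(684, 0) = 0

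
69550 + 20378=89928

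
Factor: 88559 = 19^1*59^1*79^1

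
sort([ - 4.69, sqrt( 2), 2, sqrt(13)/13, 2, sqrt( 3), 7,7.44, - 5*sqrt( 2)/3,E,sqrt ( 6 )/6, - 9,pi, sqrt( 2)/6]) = [- 9, - 4.69 ,-5 *sqrt( 2)/3, sqrt( 2 ) /6,  sqrt( 13)/13, sqrt(6)/6, sqrt( 2 ), sqrt(3), 2, 2, E , pi, 7, 7.44]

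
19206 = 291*66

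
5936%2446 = 1044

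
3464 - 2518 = 946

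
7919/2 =3959+ 1/2 = 3959.50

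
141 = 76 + 65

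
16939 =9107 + 7832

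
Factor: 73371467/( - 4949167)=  - 13^1*  233^1*24223^1*4949167^( - 1)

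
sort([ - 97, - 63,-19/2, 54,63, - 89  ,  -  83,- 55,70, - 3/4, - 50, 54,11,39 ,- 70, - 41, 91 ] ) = [-97,  -  89, - 83, - 70,  -  63 , - 55,-50, - 41, - 19/2,  -  3/4 , 11,  39,54, 54, 63,70, 91]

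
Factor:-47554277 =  -47554277^1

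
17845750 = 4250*4199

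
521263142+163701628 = 684964770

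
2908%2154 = 754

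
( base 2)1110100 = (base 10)116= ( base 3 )11022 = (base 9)138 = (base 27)48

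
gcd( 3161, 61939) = 1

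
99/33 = 3= 3.00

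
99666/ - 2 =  - 49833 + 0/1= - 49833.00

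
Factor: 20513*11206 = 2^1* 13^1*73^1*281^1 * 431^1 = 229868678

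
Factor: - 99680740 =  - 2^2*5^1*4984037^1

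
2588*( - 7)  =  -18116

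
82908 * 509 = 42200172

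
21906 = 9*2434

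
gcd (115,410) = 5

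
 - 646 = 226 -872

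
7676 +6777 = 14453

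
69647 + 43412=113059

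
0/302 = 0 = 0.00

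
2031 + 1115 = 3146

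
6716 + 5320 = 12036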